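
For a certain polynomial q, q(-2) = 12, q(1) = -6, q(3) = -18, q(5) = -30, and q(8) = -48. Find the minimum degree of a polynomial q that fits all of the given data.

Divided differences on the nodes -2, 1, 3, 5, 8:
  order 0: 12  -6  -18  -30  -48
  order 1: -6  -6  -6  -6
  order 2: 0  0  0
  order 3: 0  0
  order 4: 0
The order-1 divided differences are all -6 (nonzero) and every higher order vanishes, so the data lies on a polynomial of degree exactly 1.

1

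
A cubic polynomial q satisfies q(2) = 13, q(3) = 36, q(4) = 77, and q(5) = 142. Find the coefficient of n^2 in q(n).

Write q(n) = an^3 + bn^2 + cn + d. Substituting each data point gives a linear system:
  8a + 4b + 2c + d = 13
  27a + 9b + 3c + d = 36
  64a + 16b + 4c + d = 77
  125a + 25b + 5c + d = 142
Solving the system yields a = 1, b = 0, c = 4, d = -3.
So q(n) = n³ + 4n - 3.
The coefficient of n^2 is 0.

0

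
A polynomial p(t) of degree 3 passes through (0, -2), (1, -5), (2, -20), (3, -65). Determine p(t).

p(t) = -3t^3 + 3t^2 - 3t - 2

Write p(t) = at^3 + bt^2 + ct + d. Substituting each data point gives a linear system:
  d = -2
  a + b + c + d = -5
  8a + 4b + 2c + d = -20
  27a + 9b + 3c + d = -65
Solving the system yields a = -3, b = 3, c = -3, d = -2.
So p(t) = -3t^3 + 3t^2 - 3t - 2.
Check: p(0) = -2. ✓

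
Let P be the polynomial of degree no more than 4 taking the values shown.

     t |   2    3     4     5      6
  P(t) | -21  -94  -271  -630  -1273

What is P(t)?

Using the Lagrange interpolation formula with nodes 2, 3, 4, 5, 6:
  L_0(t) = (t - 3)(t - 4)(t - 5)(t - 6) / 24
  L_1(t) = (t - 2)(t - 4)(t - 5)(t - 6) / -6
  L_2(t) = (t - 2)(t - 3)(t - 5)(t - 6) / 4
  L_3(t) = (t - 2)(t - 3)(t - 4)(t - 6) / -6
  L_4(t) = (t - 2)(t - 3)(t - 4)(t - 5) / 24
Then P(t) = -21·L_0(t) - 94·L_1(t) - 271·L_2(t) - 630·L_3(t) - 1273·L_4(t).
Expanding and collecting terms gives P(t) = -t^4 + t^3 - 6t^2 + 3t + 5.
Check: P(6) = -1273. ✓

P(t) = -t^4 + t^3 - 6t^2 + 3t + 5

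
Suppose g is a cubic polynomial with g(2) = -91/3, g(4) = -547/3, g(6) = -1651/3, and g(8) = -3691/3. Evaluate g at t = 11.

Write g(t) = at^3 + bt^2 + ct + d. Substituting each data point gives a linear system:
  8a + 4b + 2c + d = -91/3
  64a + 16b + 4c + d = -547/3
  216a + 36b + 6c + d = -1651/3
  512a + 64b + 8c + d = -3691/3
Solving the system yields a = -2, b = -3, c = -2, d = 5/3.
So g(t) = -2t^3 - 3t^2 - 2t + 5/3.
Then g(11) = -9136/3.

-9136/3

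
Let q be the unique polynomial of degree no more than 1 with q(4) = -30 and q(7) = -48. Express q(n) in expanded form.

q(n) = -6n - 6

Write q(n) = an + b. Substituting each data point gives a linear system:
  4a + b = -30
  7a + b = -48
Solving the system yields a = -6, b = -6.
So q(n) = -6n - 6.
Check: q(4) = -30. ✓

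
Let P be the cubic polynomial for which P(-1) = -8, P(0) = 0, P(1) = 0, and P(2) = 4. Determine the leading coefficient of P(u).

2

Write P(u) = au^3 + bu^2 + cu + d. Substituting each data point gives a linear system:
  -a + b - c + d = -8
  d = 0
  a + b + c + d = 0
  8a + 4b + 2c + d = 4
Solving the system yields a = 2, b = -4, c = 2, d = 0.
So P(u) = 2u^3 - 4u^2 + 2u.
The leading coefficient is 2.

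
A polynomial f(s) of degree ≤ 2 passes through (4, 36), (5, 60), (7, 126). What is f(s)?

f(s) = 3s^2 - 3s

Write f(s) = as^2 + bs + c. Substituting each data point gives a linear system:
  16a + 4b + c = 36
  25a + 5b + c = 60
  49a + 7b + c = 126
Solving the system yields a = 3, b = -3, c = 0.
So f(s) = 3s² - 3s.
Check: f(5) = 60. ✓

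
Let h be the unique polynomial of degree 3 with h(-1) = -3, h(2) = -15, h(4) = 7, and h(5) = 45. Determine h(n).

Using the Lagrange interpolation formula with nodes -1, 2, 4, 5:
  L_0(n) = (n - 2)(n - 4)(n - 5) / -90
  L_1(n) = (n + 1)(n - 4)(n - 5) / 18
  L_2(n) = (n + 1)(n - 2)(n - 5) / -10
  L_3(n) = (n + 1)(n - 2)(n - 4) / 18
Then h(n) = -3·L_0(n) - 15·L_1(n) + 7·L_2(n) + 45·L_3(n).
Expanding and collecting terms gives h(n) = n^3 - 2n^2 - 5n - 5.
Check: h(5) = 45. ✓

h(n) = n^3 - 2n^2 - 5n - 5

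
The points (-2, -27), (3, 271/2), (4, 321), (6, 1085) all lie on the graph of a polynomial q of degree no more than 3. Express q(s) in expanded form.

Using the Lagrange interpolation formula with nodes -2, 3, 4, 6:
  L_0(s) = (s - 3)(s - 4)(s - 6) / -240
  L_1(s) = (s + 2)(s - 4)(s - 6) / 15
  L_2(s) = (s + 2)(s - 3)(s - 6) / -12
  L_3(s) = (s + 2)(s - 3)(s - 4) / 48
Then q(s) = -27·L_0(s) + 271/2·L_1(s) + 321·L_2(s) + 1085·L_3(s).
Expanding and collecting terms gives q(s) = 5s³ + (1/2)s² - 3s + 5.
Check: q(6) = 1085. ✓

q(s) = 5s^3 + (1/2)s^2 - 3s + 5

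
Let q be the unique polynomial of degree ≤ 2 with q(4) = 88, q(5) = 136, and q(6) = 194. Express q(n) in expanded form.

Write q(n) = an^2 + bn + c. Substituting each data point gives a linear system:
  16a + 4b + c = 88
  25a + 5b + c = 136
  36a + 6b + c = 194
Solving the system yields a = 5, b = 3, c = -4.
So q(n) = 5n² + 3n - 4.
Check: q(5) = 136. ✓

q(n) = 5n^2 + 3n - 4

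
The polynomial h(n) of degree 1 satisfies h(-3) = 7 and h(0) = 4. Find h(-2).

6

Using the Lagrange interpolation formula with nodes -3, 0:
  L_0(n) = n / -3
  L_1(n) = (n + 3) / 3
Then h(n) = 7·L_0(n) + 4·L_1(n).
Expanding and collecting terms gives h(n) = -n + 4.
Evaluating at n = -2: h(-2) = 6.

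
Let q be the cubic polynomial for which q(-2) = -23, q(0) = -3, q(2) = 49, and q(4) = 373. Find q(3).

Using the Lagrange interpolation formula with nodes -2, 0, 2, 4:
  L_0(x) = x(x - 2)(x - 4) / -48
  L_1(x) = (x + 2)(x - 2)(x - 4) / 16
  L_2(x) = (x + 2)x(x - 4) / -16
  L_3(x) = (x + 2)x(x - 2) / 48
Then q(x) = -23·L_0(x) - 3·L_1(x) + 49·L_2(x) + 373·L_3(x).
Expanding and collecting terms gives q(x) = 5x³ + 4x² - 2x - 3.
Evaluating at x = 3: q(3) = 162.

162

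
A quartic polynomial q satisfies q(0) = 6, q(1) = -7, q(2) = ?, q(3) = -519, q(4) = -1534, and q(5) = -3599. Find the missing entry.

-116

The 5 known points determine the degree-4 polynomial uniquely.
Write q(n) = an^4 + bn^3 + cn^2 + dn + e. Substituting each data point gives a linear system:
  e = 6
  a + b + c + d + e = -7
  81a + 27b + 9c + 3d + e = -519
  256a + 64b + 16c + 4d + e = -1534
  625a + 125b + 25c + 5d + e = -3599
Solving the system yields a = -5, b = -3, c = -4, d = -1, e = 6.
So q(n) = -5n^4 - 3n^3 - 4n^2 - n + 6.
Then q(2) = -116.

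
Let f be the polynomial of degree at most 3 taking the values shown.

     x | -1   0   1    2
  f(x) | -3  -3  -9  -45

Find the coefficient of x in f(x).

Write f(x) = ax^3 + bx^2 + cx + d. Substituting each data point gives a linear system:
  -a + b - c + d = -3
  d = -3
  a + b + c + d = -9
  8a + 4b + 2c + d = -45
Solving the system yields a = -4, b = -3, c = 1, d = -3.
So f(x) = -4x^3 - 3x^2 + x - 3.
The coefficient of x is 1.

1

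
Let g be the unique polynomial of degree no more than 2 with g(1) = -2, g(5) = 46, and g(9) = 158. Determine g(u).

g(u) = 2u^2 - 4

Write g(u) = au^2 + bu + c. Substituting each data point gives a linear system:
  a + b + c = -2
  25a + 5b + c = 46
  81a + 9b + c = 158
Solving the system yields a = 2, b = 0, c = -4.
So g(u) = 2u² - 4.
Check: g(9) = 158. ✓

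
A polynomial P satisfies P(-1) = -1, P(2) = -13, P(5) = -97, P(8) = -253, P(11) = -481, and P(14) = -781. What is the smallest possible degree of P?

Forward differences of the values at t = -1, 2, 5, 8, 11, 14:
  P  : -1  -13  -97  -253  -481  -781
  Δ  : -12  -84  -156  -228  -300
  Δ^2: -72  -72  -72  -72
  Δ^3: 0  0  0
  Δ^4: 0  0
  Δ^5: 0
The second differences are constant (-72) and nonzero, while all higher differences vanish, so the minimal degree is 2.

2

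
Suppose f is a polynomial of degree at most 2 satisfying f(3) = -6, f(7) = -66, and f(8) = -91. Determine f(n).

Using the Lagrange interpolation formula with nodes 3, 7, 8:
  L_0(n) = (n - 7)(n - 8) / 20
  L_1(n) = (n - 3)(n - 8) / -4
  L_2(n) = (n - 3)(n - 7) / 5
Then f(n) = -6·L_0(n) - 66·L_1(n) - 91·L_2(n).
Expanding and collecting terms gives f(n) = -2n² + 5n - 3.
Check: f(8) = -91. ✓

f(n) = -2n^2 + 5n - 3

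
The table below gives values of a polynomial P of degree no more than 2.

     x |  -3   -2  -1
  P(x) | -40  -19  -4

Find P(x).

P(x) = -3x^2 + 6x + 5

Write P(x) = ax^2 + bx + c. Substituting each data point gives a linear system:
  9a - 3b + c = -40
  4a - 2b + c = -19
  a - b + c = -4
Solving the system yields a = -3, b = 6, c = 5.
So P(x) = -3x^2 + 6x + 5.
Check: P(-2) = -19. ✓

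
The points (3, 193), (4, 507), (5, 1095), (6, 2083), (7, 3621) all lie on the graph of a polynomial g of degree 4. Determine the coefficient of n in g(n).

0

Write g(n) = an^4 + bn^3 + cn^2 + dn + e. Substituting each data point gives a linear system:
  81a + 27b + 9c + 3d + e = 193
  256a + 64b + 16c + 4d + e = 507
  625a + 125b + 25c + 5d + e = 1095
  1296a + 216b + 36c + 6d + e = 2083
  2401a + 343b + 49c + 7d + e = 3621
Solving the system yields a = 1, b = 3, c = 4, d = 0, e = -5.
So g(n) = n^4 + 3n^3 + 4n^2 - 5.
The coefficient of n is 0.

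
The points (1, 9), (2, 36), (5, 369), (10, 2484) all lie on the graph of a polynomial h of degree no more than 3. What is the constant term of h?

4

Write h(x) = ax^3 + bx^2 + cx + d. Substituting each data point gives a linear system:
  a + b + c + d = 9
  8a + 4b + 2c + d = 36
  125a + 25b + 5c + d = 369
  1000a + 100b + 10c + d = 2484
Solving the system yields a = 2, b = 5, c = -2, d = 4.
So h(x) = 2x³ + 5x² - 2x + 4.
The constant term is 4.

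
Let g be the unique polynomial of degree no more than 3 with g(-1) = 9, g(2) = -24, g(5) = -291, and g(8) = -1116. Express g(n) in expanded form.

g(n) = -2n^3 - n^2 - 4n + 4

Write g(n) = an^3 + bn^2 + cn + d. Substituting each data point gives a linear system:
  -a + b - c + d = 9
  8a + 4b + 2c + d = -24
  125a + 25b + 5c + d = -291
  512a + 64b + 8c + d = -1116
Solving the system yields a = -2, b = -1, c = -4, d = 4.
So g(n) = -2n^3 - n^2 - 4n + 4.
Check: g(-1) = 9. ✓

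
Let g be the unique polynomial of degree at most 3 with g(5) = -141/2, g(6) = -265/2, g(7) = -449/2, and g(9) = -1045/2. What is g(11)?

-2025/2

Using the Lagrange interpolation formula with nodes 5, 6, 7, 9:
  L_0(t) = (t - 6)(t - 7)(t - 9) / -8
  L_1(t) = (t - 5)(t - 7)(t - 9) / 3
  L_2(t) = (t - 5)(t - 6)(t - 9) / -4
  L_3(t) = (t - 5)(t - 6)(t - 7) / 24
Then g(t) = -141/2·L_0(t) - 265/2·L_1(t) - 449/2·L_2(t) - 1045/2·L_3(t).
Expanding and collecting terms gives g(t) = -t³ + 3t² - 4t - 1/2.
Evaluating at t = 11: g(11) = -2025/2.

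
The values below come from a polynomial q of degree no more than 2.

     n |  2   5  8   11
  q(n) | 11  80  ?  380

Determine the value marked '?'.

On equispaced nodes a degree-2 polynomial has vanishing third forward difference, so
  - q(2) + 3·q(5) - 3·q(8) + q(11) = 0.
Substituting the known values and solving for q(8):
  -3·q(8) = -609
  q(8) = 203.

203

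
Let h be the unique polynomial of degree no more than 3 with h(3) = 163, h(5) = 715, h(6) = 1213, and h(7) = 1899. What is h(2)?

49

Using the Lagrange interpolation formula with nodes 3, 5, 6, 7:
  L_0(x) = (x - 5)(x - 6)(x - 7) / -24
  L_1(x) = (x - 3)(x - 6)(x - 7) / 4
  L_2(x) = (x - 3)(x - 5)(x - 7) / -3
  L_3(x) = (x - 3)(x - 5)(x - 6) / 8
Then h(x) = 163·L_0(x) + 715·L_1(x) + 1213·L_2(x) + 1899·L_3(x).
Expanding and collecting terms gives h(x) = 5x^3 + 4x^2 - x - 5.
Evaluating at x = 2: h(2) = 49.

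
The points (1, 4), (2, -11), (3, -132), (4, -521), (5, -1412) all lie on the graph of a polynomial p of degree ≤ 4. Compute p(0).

3

Using the Lagrange interpolation formula with nodes 1, 2, 3, 4, 5:
  L_0(n) = (n - 2)(n - 3)(n - 4)(n - 5) / 24
  L_1(n) = (n - 1)(n - 3)(n - 4)(n - 5) / -6
  L_2(n) = (n - 1)(n - 2)(n - 4)(n - 5) / 4
  L_3(n) = (n - 1)(n - 2)(n - 3)(n - 5) / -6
  L_4(n) = (n - 1)(n - 2)(n - 3)(n - 4) / 24
Then p(n) = 4·L_0(n) - 11·L_1(n) - 132·L_2(n) - 521·L_3(n) - 1412·L_4(n).
Expanding and collecting terms gives p(n) = -3n⁴ + 3n³ + 4n² - 3n + 3.
Evaluating at n = 0: p(0) = 3.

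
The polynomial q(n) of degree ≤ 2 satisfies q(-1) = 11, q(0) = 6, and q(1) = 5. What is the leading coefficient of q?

Write q(n) = an^2 + bn + c. Substituting each data point gives a linear system:
  a - b + c = 11
  c = 6
  a + b + c = 5
Solving the system yields a = 2, b = -3, c = 6.
So q(n) = 2n² - 3n + 6.
The leading coefficient is 2.

2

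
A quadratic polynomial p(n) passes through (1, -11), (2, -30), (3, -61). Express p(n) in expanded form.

p(n) = -6n^2 - n - 4

Using the Lagrange interpolation formula with nodes 1, 2, 3:
  L_0(n) = (n - 2)(n - 3) / 2
  L_1(n) = (n - 1)(n - 3) / -1
  L_2(n) = (n - 1)(n - 2) / 2
Then p(n) = -11·L_0(n) - 30·L_1(n) - 61·L_2(n).
Expanding and collecting terms gives p(n) = -6n^2 - n - 4.
Check: p(1) = -11. ✓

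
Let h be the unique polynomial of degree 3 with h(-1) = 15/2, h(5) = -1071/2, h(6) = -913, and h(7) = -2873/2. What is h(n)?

Using the Lagrange interpolation formula with nodes -1, 5, 6, 7:
  L_0(n) = (n - 5)(n - 6)(n - 7) / -336
  L_1(n) = (n + 1)(n - 6)(n - 7) / 12
  L_2(n) = (n + 1)(n - 5)(n - 7) / -7
  L_3(n) = (n + 1)(n - 5)(n - 6) / 16
Then h(n) = 15/2·L_0(n) - 1071/2·L_1(n) - 913·L_2(n) - 2873/2·L_3(n).
Expanding and collecting terms gives h(n) = -4n^3 - n^2 - (5/2)n + 2.
Check: h(6) = -913. ✓

h(n) = -4n^3 - n^2 - (5/2)n + 2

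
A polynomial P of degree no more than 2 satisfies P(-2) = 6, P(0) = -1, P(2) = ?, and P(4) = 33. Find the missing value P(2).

8

The 3 known points determine the degree-2 polynomial uniquely.
Write P(s) = as^2 + bs + c. Substituting each data point gives a linear system:
  4a - 2b + c = 6
  c = -1
  16a + 4b + c = 33
Solving the system yields a = 2, b = 1/2, c = -1.
So P(s) = 2s^2 + (1/2)s - 1.
Then P(2) = 8.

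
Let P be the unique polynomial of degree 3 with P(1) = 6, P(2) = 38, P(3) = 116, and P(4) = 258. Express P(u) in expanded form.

P(u) = 3u^3 + 5u^2 - 4u + 2

Write P(u) = au^3 + bu^2 + cu + d. Substituting each data point gives a linear system:
  a + b + c + d = 6
  8a + 4b + 2c + d = 38
  27a + 9b + 3c + d = 116
  64a + 16b + 4c + d = 258
Solving the system yields a = 3, b = 5, c = -4, d = 2.
So P(u) = 3u³ + 5u² - 4u + 2.
Check: P(3) = 116. ✓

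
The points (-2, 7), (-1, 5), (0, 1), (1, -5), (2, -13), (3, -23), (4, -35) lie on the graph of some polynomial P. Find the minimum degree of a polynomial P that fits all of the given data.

2

Forward differences of the values at u = -2, -1, 0, 1, 2, 3, 4:
  P  : 7  5  1  -5  -13  -23  -35
  Δ  : -2  -4  -6  -8  -10  -12
  Δ^2: -2  -2  -2  -2  -2
  Δ^3: 0  0  0  0
  Δ^4: 0  0  0
  Δ^5: 0  0
  Δ^6: 0
The second differences are constant (-2) and nonzero, while all higher differences vanish, so the minimal degree is 2.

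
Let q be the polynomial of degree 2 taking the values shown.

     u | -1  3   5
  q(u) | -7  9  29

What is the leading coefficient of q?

1

Write q(u) = au^2 + bu + c. Substituting each data point gives a linear system:
  a - b + c = -7
  9a + 3b + c = 9
  25a + 5b + c = 29
Solving the system yields a = 1, b = 2, c = -6.
So q(u) = u^2 + 2u - 6.
The leading coefficient is 1.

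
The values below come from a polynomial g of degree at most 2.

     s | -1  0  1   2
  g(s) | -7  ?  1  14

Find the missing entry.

On equispaced nodes a degree-2 polynomial has vanishing third forward difference, so
  - g(-1) + 3·g(0) - 3·g(1) + g(2) = 0.
Substituting the known values and solving for g(0):
  3·g(0) = -18
  g(0) = -6.

-6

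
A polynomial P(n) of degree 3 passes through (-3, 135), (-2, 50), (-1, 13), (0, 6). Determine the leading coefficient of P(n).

-3

Write P(n) = an^3 + bn^2 + cn + d. Substituting each data point gives a linear system:
  -27a + 9b - 3c + d = 135
  -8a + 4b - 2c + d = 50
  -a + b - c + d = 13
  d = 6
Solving the system yields a = -3, b = 6, c = 2, d = 6.
So P(n) = -3n³ + 6n² + 2n + 6.
The leading coefficient is -3.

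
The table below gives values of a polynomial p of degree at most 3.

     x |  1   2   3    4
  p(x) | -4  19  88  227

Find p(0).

-5

Write p(x) = ax^3 + bx^2 + cx + d. Substituting each data point gives a linear system:
  a + b + c + d = -4
  8a + 4b + 2c + d = 19
  27a + 9b + 3c + d = 88
  64a + 16b + 4c + d = 227
Solving the system yields a = 4, b = -1, c = -2, d = -5.
So p(x) = 4x³ - x² - 2x - 5.
Then p(0) = -5.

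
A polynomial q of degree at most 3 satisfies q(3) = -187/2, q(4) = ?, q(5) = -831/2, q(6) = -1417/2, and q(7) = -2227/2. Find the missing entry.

-433/2

The 4 known points determine the degree-3 polynomial uniquely.
Write q(x) = ax^3 + bx^2 + cx + d. Substituting each data point gives a linear system:
  27a + 9b + 3c + d = -187/2
  125a + 25b + 5c + d = -831/2
  216a + 36b + 6c + d = -1417/2
  343a + 49b + 7c + d = -2227/2
Solving the system yields a = -3, b = -2, c = 2, d = -1/2.
So q(x) = -3x³ - 2x² + 2x - 1/2.
Then q(4) = -433/2.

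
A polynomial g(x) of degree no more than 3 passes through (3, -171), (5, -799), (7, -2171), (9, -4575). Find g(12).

-10746

Forward differences of the values at x = 3, 5, 7, 9:
  g  : -171  -799  -2171  -4575
  Δ  : -628  -1372  -2404
  Δ^2: -744  -1032
  Δ^3: -288
The third differences are constant, confirming degree 3.
Interpolating (Newton forward form) and evaluating at x = 12 gives g(12) = -10746.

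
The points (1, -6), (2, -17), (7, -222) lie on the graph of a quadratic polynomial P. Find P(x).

P(x) = -5x^2 + 4x - 5

Using the Lagrange interpolation formula with nodes 1, 2, 7:
  L_0(x) = (x - 2)(x - 7) / 6
  L_1(x) = (x - 1)(x - 7) / -5
  L_2(x) = (x - 1)(x - 2) / 30
Then P(x) = -6·L_0(x) - 17·L_1(x) - 222·L_2(x).
Expanding and collecting terms gives P(x) = -5x² + 4x - 5.
Check: P(2) = -17. ✓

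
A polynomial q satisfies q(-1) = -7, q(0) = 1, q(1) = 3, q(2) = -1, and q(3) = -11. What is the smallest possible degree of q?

2

Forward differences of the values at u = -1, 0, 1, 2, 3:
  q  : -7  1  3  -1  -11
  Δ  : 8  2  -4  -10
  Δ^2: -6  -6  -6
  Δ^3: 0  0
  Δ^4: 0
The second differences are constant (-6) and nonzero, while all higher differences vanish, so the minimal degree is 2.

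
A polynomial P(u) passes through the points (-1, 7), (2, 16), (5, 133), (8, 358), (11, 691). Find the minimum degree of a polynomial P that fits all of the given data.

Forward differences of the values at u = -1, 2, 5, 8, 11:
  P  : 7  16  133  358  691
  Δ  : 9  117  225  333
  Δ^2: 108  108  108
  Δ^3: 0  0
  Δ^4: 0
The second differences are constant (108) and nonzero, while all higher differences vanish, so the minimal degree is 2.

2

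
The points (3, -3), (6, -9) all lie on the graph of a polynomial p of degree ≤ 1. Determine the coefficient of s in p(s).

Write p(s) = as + b. Substituting each data point gives a linear system:
  3a + b = -3
  6a + b = -9
Solving the system yields a = -2, b = 3.
So p(s) = -2s + 3.
The leading coefficient is -2.

-2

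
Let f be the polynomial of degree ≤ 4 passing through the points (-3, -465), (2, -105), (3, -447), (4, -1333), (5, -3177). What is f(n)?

Write f(n) = an^4 + bn^3 + cn^2 + dn + e. Substituting each data point gives a linear system:
  81a - 27b + 9c - 3d + e = -465
  16a + 8b + 4c + 2d + e = -105
  81a + 27b + 9c + 3d + e = -447
  256a + 64b + 16c + 4d + e = -1333
  625a + 125b + 25c + 5d + e = -3177
Solving the system yields a = -5, b = 1, c = -6, d = -6, e = 3.
So f(n) = -5n^4 + n^3 - 6n^2 - 6n + 3.
Check: f(5) = -3177. ✓

f(n) = -5n^4 + n^3 - 6n^2 - 6n + 3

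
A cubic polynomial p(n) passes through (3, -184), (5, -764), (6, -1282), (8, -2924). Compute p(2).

-62

Using the Lagrange interpolation formula with nodes 3, 5, 6, 8:
  L_0(n) = (n - 5)(n - 6)(n - 8) / -30
  L_1(n) = (n - 3)(n - 6)(n - 8) / 6
  L_2(n) = (n - 3)(n - 5)(n - 8) / -6
  L_3(n) = (n - 3)(n - 5)(n - 6) / 30
Then p(n) = -184·L_0(n) - 764·L_1(n) - 1282·L_2(n) - 2924·L_3(n).
Expanding and collecting terms gives p(n) = -5n^3 - 6n^2 + 3n - 4.
Evaluating at n = 2: p(2) = -62.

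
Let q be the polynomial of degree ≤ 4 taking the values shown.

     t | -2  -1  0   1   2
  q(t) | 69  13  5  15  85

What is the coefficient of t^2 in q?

Write q(t) = at^4 + bt^3 + ct^2 + dt + e. Substituting each data point gives a linear system:
  16a - 8b + 4c - 2d + e = 69
  a - b + c - d + e = 13
  e = 5
  a + b + c + d + e = 15
  16a + 8b + 4c + 2d + e = 85
Solving the system yields a = 3, b = 1, c = 6, d = 0, e = 5.
So q(t) = 3t⁴ + t³ + 6t² + 5.
The coefficient of t^2 is 6.

6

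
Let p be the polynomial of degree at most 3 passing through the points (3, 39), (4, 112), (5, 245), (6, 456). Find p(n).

Write p(n) = an^3 + bn^2 + cn + d. Substituting each data point gives a linear system:
  27a + 9b + 3c + d = 39
  64a + 16b + 4c + d = 112
  125a + 25b + 5c + d = 245
  216a + 36b + 6c + d = 456
Solving the system yields a = 3, b = -6, c = 4, d = 0.
So p(n) = 3n^3 - 6n^2 + 4n.
Check: p(3) = 39. ✓

p(n) = 3n^3 - 6n^2 + 4n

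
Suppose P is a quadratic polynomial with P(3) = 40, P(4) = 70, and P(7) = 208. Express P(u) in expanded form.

Write P(u) = au^2 + bu + c. Substituting each data point gives a linear system:
  9a + 3b + c = 40
  16a + 4b + c = 70
  49a + 7b + c = 208
Solving the system yields a = 4, b = 2, c = -2.
So P(u) = 4u^2 + 2u - 2.
Check: P(3) = 40. ✓

P(u) = 4u^2 + 2u - 2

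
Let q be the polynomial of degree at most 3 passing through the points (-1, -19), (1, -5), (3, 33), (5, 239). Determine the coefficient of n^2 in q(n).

Write q(n) = an^3 + bn^2 + cn + d. Substituting each data point gives a linear system:
  -a + b - c + d = -19
  a + b + c + d = -5
  27a + 9b + 3c + d = 33
  125a + 25b + 5c + d = 239
Solving the system yields a = 3, b = -6, c = 4, d = -6.
So q(n) = 3n^3 - 6n^2 + 4n - 6.
The coefficient of n^2 is -6.

-6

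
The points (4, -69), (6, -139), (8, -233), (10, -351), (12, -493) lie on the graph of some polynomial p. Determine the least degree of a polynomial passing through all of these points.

Forward differences of the values at x = 4, 6, 8, 10, 12:
  p  : -69  -139  -233  -351  -493
  Δ  : -70  -94  -118  -142
  Δ^2: -24  -24  -24
  Δ^3: 0  0
  Δ^4: 0
The second differences are constant (-24) and nonzero, while all higher differences vanish, so the minimal degree is 2.

2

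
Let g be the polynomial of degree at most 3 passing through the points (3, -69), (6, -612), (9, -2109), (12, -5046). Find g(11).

-3877

Write g(n) = an^3 + bn^2 + cn + d. Substituting each data point gives a linear system:
  27a + 9b + 3c + d = -69
  216a + 36b + 6c + d = -612
  729a + 81b + 9c + d = -2109
  1728a + 144b + 12c + d = -5046
Solving the system yields a = -3, b = 1, c = -1, d = 6.
So g(n) = -3n³ + n² - n + 6.
Then g(11) = -3877.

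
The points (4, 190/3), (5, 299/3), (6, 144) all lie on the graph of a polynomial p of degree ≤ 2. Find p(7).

589/3

Using the Lagrange interpolation formula with nodes 4, 5, 6:
  L_0(s) = (s - 5)(s - 6) / 2
  L_1(s) = (s - 4)(s - 6) / -1
  L_2(s) = (s - 4)(s - 5) / 2
Then p(s) = 190/3·L_0(s) + 299/3·L_1(s) + 144·L_2(s).
Expanding and collecting terms gives p(s) = 4s^2 + (1/3)s - 2.
Evaluating at s = 7: p(7) = 589/3.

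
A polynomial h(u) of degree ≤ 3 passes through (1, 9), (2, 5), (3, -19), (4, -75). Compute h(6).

-331

Write h(u) = au^3 + bu^2 + cu + d. Substituting each data point gives a linear system:
  a + b + c + d = 9
  8a + 4b + 2c + d = 5
  27a + 9b + 3c + d = -19
  64a + 16b + 4c + d = -75
Solving the system yields a = -2, b = 2, c = 4, d = 5.
So h(u) = -2u³ + 2u² + 4u + 5.
Then h(6) = -331.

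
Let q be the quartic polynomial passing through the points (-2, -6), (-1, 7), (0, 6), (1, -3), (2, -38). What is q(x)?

q(x) = -x^4 - x^3 - 3x^2 - 4x + 6

Write q(x) = ax^4 + bx^3 + cx^2 + dx + e. Substituting each data point gives a linear system:
  16a - 8b + 4c - 2d + e = -6
  a - b + c - d + e = 7
  e = 6
  a + b + c + d + e = -3
  16a + 8b + 4c + 2d + e = -38
Solving the system yields a = -1, b = -1, c = -3, d = -4, e = 6.
So q(x) = -x^4 - x^3 - 3x^2 - 4x + 6.
Check: q(0) = 6. ✓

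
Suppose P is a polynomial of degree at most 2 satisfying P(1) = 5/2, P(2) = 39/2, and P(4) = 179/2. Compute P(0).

Using the Lagrange interpolation formula with nodes 1, 2, 4:
  L_0(n) = (n - 2)(n - 4) / 3
  L_1(n) = (n - 1)(n - 4) / -2
  L_2(n) = (n - 1)(n - 2) / 6
Then P(n) = 5/2·L_0(n) + 39/2·L_1(n) + 179/2·L_2(n).
Expanding and collecting terms gives P(n) = 6n^2 - n - 5/2.
Evaluating at n = 0: P(0) = -5/2.

-5/2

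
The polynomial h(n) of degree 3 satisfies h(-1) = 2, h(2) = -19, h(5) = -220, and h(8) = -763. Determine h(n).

h(n) = -n^3 - 4n^2 + 5

Write h(n) = an^3 + bn^2 + cn + d. Substituting each data point gives a linear system:
  -a + b - c + d = 2
  8a + 4b + 2c + d = -19
  125a + 25b + 5c + d = -220
  512a + 64b + 8c + d = -763
Solving the system yields a = -1, b = -4, c = 0, d = 5.
So h(n) = -n^3 - 4n^2 + 5.
Check: h(2) = -19. ✓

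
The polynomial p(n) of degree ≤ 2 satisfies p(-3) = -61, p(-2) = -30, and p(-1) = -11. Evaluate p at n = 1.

Forward differences of the values at n = -3, -2, -1:
  p  : -61  -30  -11
  Δ  : 31  19
  Δ^2: -12
The second differences are constant, confirming degree 2.
Interpolating (Newton forward form) and evaluating at n = 1 gives p(1) = -9.

-9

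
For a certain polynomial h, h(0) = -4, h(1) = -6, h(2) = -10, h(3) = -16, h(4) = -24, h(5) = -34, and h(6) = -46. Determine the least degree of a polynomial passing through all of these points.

Forward differences of the values at x = 0, 1, 2, 3, 4, 5, 6:
  h  : -4  -6  -10  -16  -24  -34  -46
  Δ  : -2  -4  -6  -8  -10  -12
  Δ^2: -2  -2  -2  -2  -2
  Δ^3: 0  0  0  0
  Δ^4: 0  0  0
  Δ^5: 0  0
  Δ^6: 0
The second differences are constant (-2) and nonzero, while all higher differences vanish, so the minimal degree is 2.

2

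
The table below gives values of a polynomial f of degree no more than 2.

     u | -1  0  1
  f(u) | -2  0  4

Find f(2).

Forward differences of the values at u = -1, 0, 1:
  f  : -2  0  4
  Δ  : 2  4
  Δ^2: 2
The second differences are constant, confirming degree 2.
Interpolating (Newton forward form) and evaluating at u = 2 gives f(2) = 10.

10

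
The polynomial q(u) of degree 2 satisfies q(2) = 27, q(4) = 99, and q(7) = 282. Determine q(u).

Write q(u) = au^2 + bu + c. Substituting each data point gives a linear system:
  4a + 2b + c = 27
  16a + 4b + c = 99
  49a + 7b + c = 282
Solving the system yields a = 5, b = 6, c = -5.
So q(u) = 5u^2 + 6u - 5.
Check: q(2) = 27. ✓

q(u) = 5u^2 + 6u - 5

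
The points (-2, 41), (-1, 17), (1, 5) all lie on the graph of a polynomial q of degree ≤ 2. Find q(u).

q(u) = 6u^2 - 6u + 5

Write q(u) = au^2 + bu + c. Substituting each data point gives a linear system:
  4a - 2b + c = 41
  a - b + c = 17
  a + b + c = 5
Solving the system yields a = 6, b = -6, c = 5.
So q(u) = 6u^2 - 6u + 5.
Check: q(-1) = 17. ✓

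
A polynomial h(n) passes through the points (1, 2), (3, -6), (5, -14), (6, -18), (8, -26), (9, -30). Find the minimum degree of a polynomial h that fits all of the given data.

Divided differences on the nodes 1, 3, 5, 6, 8, 9:
  order 0: 2  -6  -14  -18  -26  -30
  order 1: -4  -4  -4  -4  -4
  order 2: 0  0  0  0
  order 3: 0  0  0
  order 4: 0  0
  order 5: 0
The order-1 divided differences are all -4 (nonzero) and every higher order vanishes, so the data lies on a polynomial of degree exactly 1.

1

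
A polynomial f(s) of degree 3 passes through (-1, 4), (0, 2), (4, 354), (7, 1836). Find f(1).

6

Using the Lagrange interpolation formula with nodes -1, 0, 4, 7:
  L_0(s) = s(s - 4)(s - 7) / -40
  L_1(s) = (s + 1)(s - 4)(s - 7) / 28
  L_2(s) = (s + 1)s(s - 7) / -60
  L_3(s) = (s + 1)s(s - 4) / 168
Then f(s) = 4·L_0(s) + 2·L_1(s) + 354·L_2(s) + 1836·L_3(s).
Expanding and collecting terms gives f(s) = 5s^3 + 3s^2 - 4s + 2.
Evaluating at s = 1: f(1) = 6.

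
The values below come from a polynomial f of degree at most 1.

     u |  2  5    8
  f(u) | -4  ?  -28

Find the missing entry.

The 2 known points determine the degree-1 polynomial uniquely.
Write f(u) = au + b. Substituting each data point gives a linear system:
  2a + b = -4
  8a + b = -28
Solving the system yields a = -4, b = 4.
So f(u) = -4u + 4.
Then f(5) = -16.

-16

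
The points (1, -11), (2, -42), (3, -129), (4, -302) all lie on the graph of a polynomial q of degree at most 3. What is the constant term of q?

-6

Write q(u) = au^3 + bu^2 + cu + d. Substituting each data point gives a linear system:
  a + b + c + d = -11
  8a + 4b + 2c + d = -42
  27a + 9b + 3c + d = -129
  64a + 16b + 4c + d = -302
Solving the system yields a = -5, b = 2, c = -2, d = -6.
So q(u) = -5u^3 + 2u^2 - 2u - 6.
The constant term is -6.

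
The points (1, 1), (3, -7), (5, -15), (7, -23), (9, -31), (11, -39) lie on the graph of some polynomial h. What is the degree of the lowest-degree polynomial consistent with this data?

1

Forward differences of the values at n = 1, 3, 5, 7, 9, 11:
  h  : 1  -7  -15  -23  -31  -39
  Δ  : -8  -8  -8  -8  -8
  Δ^2: 0  0  0  0
  Δ^3: 0  0  0
  Δ^4: 0  0
  Δ^5: 0
The first differences are constant (-8) and nonzero, while all higher differences vanish, so the minimal degree is 1.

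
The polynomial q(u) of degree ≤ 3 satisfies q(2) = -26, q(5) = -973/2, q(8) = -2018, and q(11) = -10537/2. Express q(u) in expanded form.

Write q(u) = au^3 + bu^2 + cu + d. Substituting each data point gives a linear system:
  8a + 4b + 2c + d = -26
  125a + 25b + 5c + d = -973/2
  512a + 64b + 8c + d = -2018
  1331a + 121b + 11c + d = -10537/2
Solving the system yields a = -4, b = 1/2, c = -1, d = 6.
So q(u) = -4u^3 + (1/2)u^2 - u + 6.
Check: q(5) = -973/2. ✓

q(u) = -4u^3 + (1/2)u^2 - u + 6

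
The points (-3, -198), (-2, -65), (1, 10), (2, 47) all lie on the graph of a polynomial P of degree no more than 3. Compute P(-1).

Write P(n) = an^3 + bn^2 + cn + d. Substituting each data point gives a linear system:
  -27a + 9b - 3c + d = -198
  -8a + 4b - 2c + d = -65
  a + b + c + d = 10
  8a + 4b + 2c + d = 47
Solving the system yields a = 6, b = -3, c = 4, d = 3.
So P(n) = 6n³ - 3n² + 4n + 3.
Then P(-1) = -10.

-10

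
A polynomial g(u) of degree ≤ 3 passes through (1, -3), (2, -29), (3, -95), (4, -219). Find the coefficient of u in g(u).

1

Write g(u) = au^3 + bu^2 + cu + d. Substituting each data point gives a linear system:
  a + b + c + d = -3
  8a + 4b + 2c + d = -29
  27a + 9b + 3c + d = -95
  64a + 16b + 4c + d = -219
Solving the system yields a = -3, b = -2, c = 1, d = 1.
So g(u) = -3u³ - 2u² + u + 1.
The coefficient of u is 1.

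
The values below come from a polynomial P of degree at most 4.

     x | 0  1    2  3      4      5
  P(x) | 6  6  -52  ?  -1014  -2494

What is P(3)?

On equispaced nodes a degree-4 polynomial has vanishing fifth forward difference, so
  - P(0) + 5·P(1) - 10·P(2) + 10·P(3) - 5·P(4) + P(5) = 0.
Substituting the known values and solving for P(3):
  10·P(3) = -3120
  P(3) = -312.

-312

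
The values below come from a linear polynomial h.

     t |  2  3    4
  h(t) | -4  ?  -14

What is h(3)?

-9

On equispaced nodes a degree-1 polynomial has vanishing second forward difference, so
  h(2) - 2·h(3) + h(4) = 0.
Substituting the known values and solving for h(3):
  -2·h(3) = 18
  h(3) = -9.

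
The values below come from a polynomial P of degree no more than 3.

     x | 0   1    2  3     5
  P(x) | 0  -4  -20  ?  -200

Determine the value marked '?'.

The 4 known points determine the degree-3 polynomial uniquely.
Write P(x) = ax^3 + bx^2 + cx + d. Substituting each data point gives a linear system:
  d = 0
  a + b + c + d = -4
  8a + 4b + 2c + d = -20
  125a + 25b + 5c + d = -200
Solving the system yields a = -1, b = -3, c = 0, d = 0.
So P(x) = -x³ - 3x².
Then P(3) = -54.

-54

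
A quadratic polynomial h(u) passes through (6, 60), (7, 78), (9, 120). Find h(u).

h(u) = u^2 + 5u - 6

Using the Lagrange interpolation formula with nodes 6, 7, 9:
  L_0(u) = (u - 7)(u - 9) / 3
  L_1(u) = (u - 6)(u - 9) / -2
  L_2(u) = (u - 6)(u - 7) / 6
Then h(u) = 60·L_0(u) + 78·L_1(u) + 120·L_2(u).
Expanding and collecting terms gives h(u) = u^2 + 5u - 6.
Check: h(6) = 60. ✓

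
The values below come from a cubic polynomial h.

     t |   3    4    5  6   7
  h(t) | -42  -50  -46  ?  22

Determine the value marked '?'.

On equispaced nodes a degree-3 polynomial has vanishing fourth forward difference, so
  h(3) - 4·h(4) + 6·h(5) - 4·h(6) + h(7) = 0.
Substituting the known values and solving for h(6):
  -4·h(6) = 96
  h(6) = -24.

-24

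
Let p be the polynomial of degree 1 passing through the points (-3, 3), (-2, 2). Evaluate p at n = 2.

-2

Write p(n) = an + b. Substituting each data point gives a linear system:
  -3a + b = 3
  -2a + b = 2
Solving the system yields a = -1, b = 0.
So p(n) = -n.
Then p(2) = -2.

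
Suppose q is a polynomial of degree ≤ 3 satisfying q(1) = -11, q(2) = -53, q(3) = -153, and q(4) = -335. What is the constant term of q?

Write q(x) = ax^3 + bx^2 + cx + d. Substituting each data point gives a linear system:
  a + b + c + d = -11
  8a + 4b + 2c + d = -53
  27a + 9b + 3c + d = -153
  64a + 16b + 4c + d = -335
Solving the system yields a = -4, b = -5, c = 1, d = -3.
So q(x) = -4x³ - 5x² + x - 3.
The constant term is -3.

-3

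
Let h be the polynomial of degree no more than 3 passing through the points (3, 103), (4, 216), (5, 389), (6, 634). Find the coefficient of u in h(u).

-3

Write h(u) = au^3 + bu^2 + cu + d. Substituting each data point gives a linear system:
  27a + 9b + 3c + d = 103
  64a + 16b + 4c + d = 216
  125a + 25b + 5c + d = 389
  216a + 36b + 6c + d = 634
Solving the system yields a = 2, b = 6, c = -3, d = 4.
So h(u) = 2u^3 + 6u^2 - 3u + 4.
The coefficient of u is -3.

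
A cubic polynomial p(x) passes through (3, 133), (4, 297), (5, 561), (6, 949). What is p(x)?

Using the Lagrange interpolation formula with nodes 3, 4, 5, 6:
  L_0(x) = (x - 4)(x - 5)(x - 6) / -6
  L_1(x) = (x - 3)(x - 5)(x - 6) / 2
  L_2(x) = (x - 3)(x - 4)(x - 6) / -2
  L_3(x) = (x - 3)(x - 4)(x - 5) / 6
Then p(x) = 133·L_0(x) + 297·L_1(x) + 561·L_2(x) + 949·L_3(x).
Expanding and collecting terms gives p(x) = 4x^3 + 2x^2 + 2x + 1.
Check: p(3) = 133. ✓

p(x) = 4x^3 + 2x^2 + 2x + 1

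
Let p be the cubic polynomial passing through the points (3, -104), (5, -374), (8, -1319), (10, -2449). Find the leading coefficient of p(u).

Write p(u) = au^3 + bu^2 + cu + d. Substituting each data point gives a linear system:
  27a + 9b + 3c + d = -104
  125a + 25b + 5c + d = -374
  512a + 64b + 8c + d = -1319
  1000a + 100b + 10c + d = -2449
Solving the system yields a = -2, b = -4, c = -5, d = 1.
So p(u) = -2u^3 - 4u^2 - 5u + 1.
The leading coefficient is -2.

-2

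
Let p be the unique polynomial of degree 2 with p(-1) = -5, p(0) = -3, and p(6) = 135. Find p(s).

p(s) = 3s^2 + 5s - 3

Using the Lagrange interpolation formula with nodes -1, 0, 6:
  L_0(s) = s(s - 6) / 7
  L_1(s) = (s + 1)(s - 6) / -6
  L_2(s) = (s + 1)s / 42
Then p(s) = -5·L_0(s) - 3·L_1(s) + 135·L_2(s).
Expanding and collecting terms gives p(s) = 3s² + 5s - 3.
Check: p(6) = 135. ✓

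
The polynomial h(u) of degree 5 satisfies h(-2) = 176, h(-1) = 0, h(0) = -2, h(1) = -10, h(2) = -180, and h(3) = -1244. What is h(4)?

-5110

Forward differences of the values at u = -2, -1, 0, 1, 2, 3:
  h  : 176  0  -2  -10  -180  -1244
  Δ  : -176  -2  -8  -170  -1064
  Δ^2: 174  -6  -162  -894
  Δ^3: -180  -156  -732
  Δ^4: 24  -576
  Δ^5: -600
The fifth differences are constant, confirming degree 5.
Interpolating (Newton forward form) and evaluating at u = 4 gives h(4) = -5110.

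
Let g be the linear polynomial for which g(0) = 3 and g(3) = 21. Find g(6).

Write g(n) = an + b. Substituting each data point gives a linear system:
  b = 3
  3a + b = 21
Solving the system yields a = 6, b = 3.
So g(n) = 6n + 3.
Then g(6) = 39.

39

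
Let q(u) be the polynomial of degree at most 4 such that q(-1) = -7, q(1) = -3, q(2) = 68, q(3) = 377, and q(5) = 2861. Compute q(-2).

Using the Lagrange interpolation formula with nodes -1, 1, 2, 3, 5:
  L_0(u) = (u - 1)(u - 2)(u - 3)(u - 5) / 144
  L_1(u) = (u + 1)(u - 2)(u - 3)(u - 5) / -16
  L_2(u) = (u + 1)(u - 1)(u - 3)(u - 5) / 9
  L_3(u) = (u + 1)(u - 1)(u - 2)(u - 5) / -16
  L_4(u) = (u + 1)(u - 1)(u - 2)(u - 3) / 144
Then q(u) = -7·L_0(u) - 3·L_1(u) + 68·L_2(u) + 377·L_3(u) + 2861·L_4(u).
Expanding and collecting terms gives q(u) = 4u⁴ + 4u³ - 5u² - 2u - 4.
Evaluating at u = -2: q(-2) = 12.

12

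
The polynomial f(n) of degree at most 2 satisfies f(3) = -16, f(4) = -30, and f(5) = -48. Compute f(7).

-96

Forward differences of the values at n = 3, 4, 5:
  f  : -16  -30  -48
  Δ  : -14  -18
  Δ^2: -4
The second differences are constant, confirming degree 2.
Interpolating (Newton forward form) and evaluating at n = 7 gives f(7) = -96.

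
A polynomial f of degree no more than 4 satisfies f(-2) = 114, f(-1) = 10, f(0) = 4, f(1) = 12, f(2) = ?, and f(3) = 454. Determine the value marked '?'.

On equispaced nodes a degree-4 polynomial has vanishing fifth forward difference, so
  - f(-2) + 5·f(-1) - 10·f(0) + 10·f(1) - 5·f(2) + f(3) = 0.
Substituting the known values and solving for f(2):
  -5·f(2) = -470
  f(2) = 94.

94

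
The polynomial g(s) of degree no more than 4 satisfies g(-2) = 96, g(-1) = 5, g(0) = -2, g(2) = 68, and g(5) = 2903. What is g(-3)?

Using the Lagrange interpolation formula with nodes -2, -1, 0, 2, 5:
  L_0(s) = (s + 1)s(s - 2)(s - 5) / 56
  L_1(s) = (s + 2)s(s - 2)(s - 5) / -18
  L_2(s) = (s + 2)(s + 1)(s - 2)(s - 5) / 20
  L_3(s) = (s + 2)(s + 1)s(s - 5) / -72
  L_4(s) = (s + 2)(s + 1)s(s - 2) / 630
Then g(s) = 96·L_0(s) + 5·L_1(s) - 2·L_2(s) + 68·L_3(s) + 2903·L_4(s).
Expanding and collecting terms gives g(s) = 5s^4 - 2s^3 + s^2 + s - 2.
Evaluating at s = -3: g(-3) = 463.

463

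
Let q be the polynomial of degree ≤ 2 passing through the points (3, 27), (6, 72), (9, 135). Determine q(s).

q(s) = s^2 + 6s

Using the Lagrange interpolation formula with nodes 3, 6, 9:
  L_0(s) = (s - 6)(s - 9) / 18
  L_1(s) = (s - 3)(s - 9) / -9
  L_2(s) = (s - 3)(s - 6) / 18
Then q(s) = 27·L_0(s) + 72·L_1(s) + 135·L_2(s).
Expanding and collecting terms gives q(s) = s² + 6s.
Check: q(6) = 72. ✓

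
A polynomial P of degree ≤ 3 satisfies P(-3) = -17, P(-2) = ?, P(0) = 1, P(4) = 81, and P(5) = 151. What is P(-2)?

The 4 known points determine the degree-3 polynomial uniquely.
Write P(n) = an^3 + bn^2 + cn + d. Substituting each data point gives a linear system:
  -27a + 9b - 3c + d = -17
  d = 1
  64a + 16b + 4c + d = 81
  125a + 25b + 5c + d = 151
Solving the system yields a = 1, b = 1, c = 0, d = 1.
So P(n) = n^3 + n^2 + 1.
Then P(-2) = -3.

-3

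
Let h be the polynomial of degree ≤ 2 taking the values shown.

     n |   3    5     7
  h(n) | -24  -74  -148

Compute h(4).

Using the Lagrange interpolation formula with nodes 3, 5, 7:
  L_0(n) = (n - 5)(n - 7) / 8
  L_1(n) = (n - 3)(n - 7) / -4
  L_2(n) = (n - 3)(n - 5) / 8
Then h(n) = -24·L_0(n) - 74·L_1(n) - 148·L_2(n).
Expanding and collecting terms gives h(n) = -3n^2 - n + 6.
Evaluating at n = 4: h(4) = -46.

-46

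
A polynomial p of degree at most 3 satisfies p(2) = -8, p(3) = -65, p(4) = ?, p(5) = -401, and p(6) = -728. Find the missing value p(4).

The 4 known points determine the degree-3 polynomial uniquely.
Write p(x) = ax^3 + bx^2 + cx + d. Substituting each data point gives a linear system:
  8a + 4b + 2c + d = -8
  27a + 9b + 3c + d = -65
  125a + 25b + 5c + d = -401
  216a + 36b + 6c + d = -728
Solving the system yields a = -4, b = 3, c = 4, d = 4.
So p(x) = -4x^3 + 3x^2 + 4x + 4.
Then p(4) = -188.

-188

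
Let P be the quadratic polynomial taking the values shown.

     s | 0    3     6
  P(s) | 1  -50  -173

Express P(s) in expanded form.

P(s) = -4s^2 - 5s + 1

Using the Lagrange interpolation formula with nodes 0, 3, 6:
  L_0(s) = (s - 3)(s - 6) / 18
  L_1(s) = s(s - 6) / -9
  L_2(s) = s(s - 3) / 18
Then P(s) = 1·L_0(s) - 50·L_1(s) - 173·L_2(s).
Expanding and collecting terms gives P(s) = -4s^2 - 5s + 1.
Check: P(0) = 1. ✓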